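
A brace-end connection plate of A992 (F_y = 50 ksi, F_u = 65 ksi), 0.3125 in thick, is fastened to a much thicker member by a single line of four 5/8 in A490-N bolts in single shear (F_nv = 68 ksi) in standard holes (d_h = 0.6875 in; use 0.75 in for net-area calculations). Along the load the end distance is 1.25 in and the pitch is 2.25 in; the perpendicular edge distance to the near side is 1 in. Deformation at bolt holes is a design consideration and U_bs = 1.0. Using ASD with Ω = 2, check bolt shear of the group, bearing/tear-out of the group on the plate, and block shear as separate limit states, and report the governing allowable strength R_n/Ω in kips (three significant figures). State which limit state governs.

39.1 kips (block shear governs)

Bolt shear: A_b = π·0.625²/4 = 0.3068 in²; R_n = 68 × 0.3068 × 4 × 1 = 83.45 kips → 83.45 / 2 = 41.7 kips.
Bearing: edge l_c = 0.9062, r_n = 22.09 kips; interior l_c = 1.562, r_n = 30.47 kips; R_n = 22.09 + 3·30.47 = 113.5 kips → 56.7 kips.
Block shear: A_gv = 2.5, A_nv = 1.68, A_nt = 0.1953 in²; R_n = min(0.6F_uA_nv, 0.6F_yA_gv) + U_bs·F_u·A_nt = 78.2 kips → 39.1 kips.
Block shear governs: 39.1 kips.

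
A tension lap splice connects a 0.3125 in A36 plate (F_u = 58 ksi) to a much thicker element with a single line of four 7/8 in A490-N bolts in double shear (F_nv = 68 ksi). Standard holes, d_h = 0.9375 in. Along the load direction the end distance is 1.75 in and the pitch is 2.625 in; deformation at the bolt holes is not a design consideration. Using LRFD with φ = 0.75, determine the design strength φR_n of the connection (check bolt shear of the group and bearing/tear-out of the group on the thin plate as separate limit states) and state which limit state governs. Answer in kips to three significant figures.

Bolt shear: A_b = π·0.875²/4 = 0.6013 in²; R_n = 68 × 0.6013 × 4 × 2 = 327.1 kips → 0.75 × 327.1 = 245 kips.
Bearing (1.5 l_c t F_u ≤ 3.0 d t F_u): upper limit = 3.0·0.875·0.3125·58 = 47.58 kips.
  Edge l_c = 1.75 − 0.9375/2 = 1.281 → r_n = 34.83 kips; interior l_c = 2.625 − 0.9375 = 1.688 → r_n = 45.88 kips.
  R_n,bearing = 1·34.83 + 3·45.88 = 172.5 kips → 0.75 × 172.5 = 129 kips.
Bearing governs: 129 kips.

129 kips (bearing governs)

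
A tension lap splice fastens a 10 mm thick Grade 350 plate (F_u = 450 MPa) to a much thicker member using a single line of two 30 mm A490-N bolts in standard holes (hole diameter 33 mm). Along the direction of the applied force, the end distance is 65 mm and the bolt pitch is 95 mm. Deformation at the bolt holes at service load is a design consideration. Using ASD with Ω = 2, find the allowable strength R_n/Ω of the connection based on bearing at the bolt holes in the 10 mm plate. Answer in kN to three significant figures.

293 kN

Per bolt r_n = 1.2 l_c t F_u ≤ 2.4 d t F_u; upper limit = 2.4 × 30 × 10 × 450 / 1000 = 324 kN.
Edge bolt: l_c = 65 − 33/2 = 48.5 mm → 1.2 × 48.5 × 10 × 450 / 1000 = 261.9 → r_n = 261.9 kN.
Interior bolts: l_c = 95 − 33 = 62 mm → 1.2 × 62 × 10 × 450 / 1000 = 334.8 → r_n = 324 kN.
R_n = 1 × 261.9 + 1 × 324 = 585.9 kN.
Allowable strength R_n/Ω = 585.9 / 2 = 293 kN.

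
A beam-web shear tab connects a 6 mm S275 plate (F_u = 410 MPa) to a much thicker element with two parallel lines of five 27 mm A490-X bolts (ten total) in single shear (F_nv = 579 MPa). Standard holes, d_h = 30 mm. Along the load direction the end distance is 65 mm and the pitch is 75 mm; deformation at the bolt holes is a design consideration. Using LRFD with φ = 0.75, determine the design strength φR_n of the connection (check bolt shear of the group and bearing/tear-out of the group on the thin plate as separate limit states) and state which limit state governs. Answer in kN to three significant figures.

Bolt shear: A_b = π·27²/4 = 572.6 mm²; R_n = 579 × 572.6 × 10 × 1 / 1000 = 3315 kN → 0.75 × 3315 = 2490 kN.
Bearing (1.2 l_c t F_u ≤ 2.4 d t F_u): upper limit = 2.4·27·6·410 / 1000 = 159.4 kN.
  Edge l_c = 65 − 30/2 = 50 → r_n = 147.6 kN; interior l_c = 75 − 30 = 45 → r_n = 132.8 kN.
  R_n,bearing = 2·147.6 + 8·132.8 = 1358 kN → 0.75 × 1358 = 1020 kN.
Bearing governs: 1020 kN.

1020 kN (bearing governs)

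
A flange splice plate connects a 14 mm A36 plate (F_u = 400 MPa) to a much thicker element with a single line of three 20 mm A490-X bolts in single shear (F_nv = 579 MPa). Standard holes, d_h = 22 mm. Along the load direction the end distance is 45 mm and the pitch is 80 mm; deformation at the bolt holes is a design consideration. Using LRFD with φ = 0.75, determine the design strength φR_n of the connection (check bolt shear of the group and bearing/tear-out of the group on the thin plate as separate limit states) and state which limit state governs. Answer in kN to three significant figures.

Bolt shear: A_b = π·20²/4 = 314.2 mm²; R_n = 579 × 314.2 × 3 × 1 / 1000 = 545.7 kN → 0.75 × 545.7 = 409 kN.
Bearing (1.2 l_c t F_u ≤ 2.4 d t F_u): upper limit = 2.4·20·14·400 / 1000 = 268.8 kN.
  Edge l_c = 45 − 22/2 = 34 → r_n = 228.5 kN; interior l_c = 80 − 22 = 58 → r_n = 268.8 kN.
  R_n,bearing = 1·228.5 + 2·268.8 = 766.1 kN → 0.75 × 766.1 = 575 kN.
Bolt shear governs: 409 kN.

409 kN (bolt shear governs)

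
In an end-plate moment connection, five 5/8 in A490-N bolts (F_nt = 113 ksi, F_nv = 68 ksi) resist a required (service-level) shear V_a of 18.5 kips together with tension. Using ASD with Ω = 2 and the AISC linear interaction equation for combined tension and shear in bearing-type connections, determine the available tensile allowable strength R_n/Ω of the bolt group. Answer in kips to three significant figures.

A_b = π·0.625²/4 = 0.3068 in²; f_rv = 18.5 / (5 × 0.3068) = 12.06 ksi.
F'_nt = 1.3 F_nt − (Ω F_nt / F_nv) f_rv = 1.3·113 − (2·113/68)·12.06 = 106.8 ksi, capped at F_nt → F'_nt = 106.8 ksi.
R_n = F'_nt · A_b · n = 106.8 × 0.3068 × 5 = 163.9 kips.
Allowable strength R_n/Ω = 163.9 / 2 = 81.9 kips.

81.9 kips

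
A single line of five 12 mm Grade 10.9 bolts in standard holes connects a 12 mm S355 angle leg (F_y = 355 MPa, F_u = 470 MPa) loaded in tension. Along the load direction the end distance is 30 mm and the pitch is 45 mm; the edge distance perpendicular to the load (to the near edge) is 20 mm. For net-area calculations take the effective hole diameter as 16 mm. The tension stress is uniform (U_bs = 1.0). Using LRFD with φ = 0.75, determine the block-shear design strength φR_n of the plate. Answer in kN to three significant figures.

Shear plane L_v = 30 + 4·45 = 210 mm; A_gv = 210 × 12 = 2520 mm².
A_nv = (210 − 4.5·16) × 12 = 1656 mm².
A_nt = (20 − 0.5·16) × 12 = 144 mm².
0.6 F_u A_nv = 467 kN; 0.6 F_y A_gv = 536.8 kN → shear rupture governs the shear term.
R_n = 467 + 1.0 × 470 × 144 / 1000 = 534.7 kN.
Design strength φR_n = 0.75 × 534.7 = 401 kN.

401 kN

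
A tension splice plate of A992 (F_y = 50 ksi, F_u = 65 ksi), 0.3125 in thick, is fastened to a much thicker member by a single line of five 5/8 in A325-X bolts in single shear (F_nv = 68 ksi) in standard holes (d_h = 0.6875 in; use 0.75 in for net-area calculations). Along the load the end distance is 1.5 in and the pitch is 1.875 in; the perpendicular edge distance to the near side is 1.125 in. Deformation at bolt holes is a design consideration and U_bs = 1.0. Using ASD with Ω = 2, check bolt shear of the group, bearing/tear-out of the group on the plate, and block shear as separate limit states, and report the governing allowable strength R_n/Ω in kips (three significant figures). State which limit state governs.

41.9 kips (block shear governs)

Bolt shear: A_b = π·0.625²/4 = 0.3068 in²; R_n = 68 × 0.3068 × 5 × 1 = 104.3 kips → 104.3 / 2 = 52.2 kips.
Bearing: edge l_c = 1.156, r_n = 28.18 kips; interior l_c = 1.188, r_n = 28.95 kips; R_n = 28.18 + 4·28.95 = 144 kips → 72 kips.
Block shear: A_gv = 2.812, A_nv = 1.758, A_nt = 0.2344 in²; R_n = min(0.6F_uA_nv, 0.6F_yA_gv) + U_bs·F_u·A_nt = 83.79 kips → 41.9 kips.
Block shear governs: 41.9 kips.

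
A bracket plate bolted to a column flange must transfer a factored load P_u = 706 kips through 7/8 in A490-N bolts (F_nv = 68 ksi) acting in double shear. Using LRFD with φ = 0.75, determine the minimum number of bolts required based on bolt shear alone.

A_b = π·0.875²/4 = 0.6013 in².
Per-bolt design strength φR_n = 0.75 × 68 × 0.6013 × 2 = 61.33 kips.
n ≥ 706 / 61.33 = 11.51 → use 12 bolts.

12 bolts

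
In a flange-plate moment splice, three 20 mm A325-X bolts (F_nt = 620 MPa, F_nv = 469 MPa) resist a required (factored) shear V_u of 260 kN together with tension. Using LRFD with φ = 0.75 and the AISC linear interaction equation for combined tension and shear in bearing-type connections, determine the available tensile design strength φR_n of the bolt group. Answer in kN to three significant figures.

226 kN

A_b = π·20²/4 = 314.2 mm²; f_rv = 260 × 1000 / (3 × 314.2) = 275.9 MPa.
F'_nt = 1.3 F_nt − (F_nt / φF_nv) f_rv = 1.3·620 − (620/(0.75·469))·275.9 = 319.7 MPa, capped at F_nt → F'_nt = 319.7 MPa.
R_n = F'_nt · A_b · n = 319.7 × 314.2 × 3 / 1000 = 301.4 kN.
Design strength φR_n = 0.75 × 301.4 = 226 kN.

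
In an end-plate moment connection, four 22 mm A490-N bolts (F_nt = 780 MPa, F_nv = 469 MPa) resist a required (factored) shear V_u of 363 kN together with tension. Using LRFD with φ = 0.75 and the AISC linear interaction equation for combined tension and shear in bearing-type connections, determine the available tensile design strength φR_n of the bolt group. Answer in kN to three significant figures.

A_b = π·22²/4 = 380.1 mm²; f_rv = 363 × 1000 / (4 × 380.1) = 238.7 MPa.
F'_nt = 1.3 F_nt − (F_nt / φF_nv) f_rv = 1.3·780 − (780/(0.75·469))·238.7 = 484.6 MPa, capped at F_nt → F'_nt = 484.6 MPa.
R_n = F'_nt · A_b · n = 484.6 × 380.1 × 4 / 1000 = 736.9 kN.
Design strength φR_n = 0.75 × 736.9 = 553 kN.

553 kN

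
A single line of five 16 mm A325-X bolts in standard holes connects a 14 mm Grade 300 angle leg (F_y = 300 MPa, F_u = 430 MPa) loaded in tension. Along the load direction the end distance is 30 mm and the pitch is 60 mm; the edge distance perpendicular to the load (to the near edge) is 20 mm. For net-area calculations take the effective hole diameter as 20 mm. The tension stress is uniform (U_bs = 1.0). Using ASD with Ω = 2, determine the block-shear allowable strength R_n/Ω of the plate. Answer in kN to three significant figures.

Shear plane L_v = 30 + 4·60 = 270 mm; A_gv = 270 × 14 = 3780 mm².
A_nv = (270 − 4.5·20) × 14 = 2520 mm².
A_nt = (20 − 0.5·20) × 14 = 140 mm².
0.6 F_u A_nv = 650.2 kN; 0.6 F_y A_gv = 680.4 kN → shear rupture governs the shear term.
R_n = 650.2 + 1.0 × 430 × 140 / 1000 = 710.4 kN.
Allowable strength R_n/Ω = 710.4 / 2 = 355 kN.

355 kN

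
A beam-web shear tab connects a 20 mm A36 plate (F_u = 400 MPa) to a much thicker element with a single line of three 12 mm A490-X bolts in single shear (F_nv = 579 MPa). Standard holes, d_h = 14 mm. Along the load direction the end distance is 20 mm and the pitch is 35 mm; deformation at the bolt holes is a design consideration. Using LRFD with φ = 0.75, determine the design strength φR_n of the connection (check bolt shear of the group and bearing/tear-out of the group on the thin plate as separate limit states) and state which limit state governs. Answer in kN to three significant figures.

Bolt shear: A_b = π·12²/4 = 113.1 mm²; R_n = 579 × 113.1 × 3 × 1 / 1000 = 196.5 kN → 0.75 × 196.5 = 147 kN.
Bearing (1.2 l_c t F_u ≤ 2.4 d t F_u): upper limit = 2.4·12·20·400 / 1000 = 230.4 kN.
  Edge l_c = 20 − 14/2 = 13 → r_n = 124.8 kN; interior l_c = 35 − 14 = 21 → r_n = 201.6 kN.
  R_n,bearing = 1·124.8 + 2·201.6 = 528 kN → 0.75 × 528 = 396 kN.
Bolt shear governs: 147 kN.

147 kN (bolt shear governs)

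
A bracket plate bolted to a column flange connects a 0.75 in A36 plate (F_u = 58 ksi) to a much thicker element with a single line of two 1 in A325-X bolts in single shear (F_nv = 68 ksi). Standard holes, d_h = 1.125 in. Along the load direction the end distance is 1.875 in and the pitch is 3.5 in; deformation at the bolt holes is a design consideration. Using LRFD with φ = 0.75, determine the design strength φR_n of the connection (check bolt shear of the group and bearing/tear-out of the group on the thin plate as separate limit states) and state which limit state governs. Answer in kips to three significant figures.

80.1 kips (bolt shear governs)

Bolt shear: A_b = π·1²/4 = 0.7854 in²; R_n = 68 × 0.7854 × 2 × 1 = 106.8 kips → 0.75 × 106.8 = 80.1 kips.
Bearing (1.2 l_c t F_u ≤ 2.4 d t F_u): upper limit = 2.4·1·0.75·58 = 104.4 kips.
  Edge l_c = 1.875 − 1.125/2 = 1.312 → r_n = 68.51 kips; interior l_c = 3.5 − 1.125 = 2.375 → r_n = 104.4 kips.
  R_n,bearing = 1·68.51 + 1·104.4 = 172.9 kips → 0.75 × 172.9 = 130 kips.
Bolt shear governs: 80.1 kips.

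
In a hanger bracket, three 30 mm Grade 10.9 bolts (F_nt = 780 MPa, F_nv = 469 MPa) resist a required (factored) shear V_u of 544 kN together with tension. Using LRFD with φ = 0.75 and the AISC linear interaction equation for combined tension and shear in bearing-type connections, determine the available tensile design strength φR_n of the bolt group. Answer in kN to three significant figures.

A_b = π·30²/4 = 706.9 mm²; f_rv = 544 × 1000 / (3 × 706.9) = 256.5 MPa.
F'_nt = 1.3 F_nt − (F_nt / φF_nv) f_rv = 1.3·780 − (780/(0.75·469))·256.5 = 445.1 MPa, capped at F_nt → F'_nt = 445.1 MPa.
R_n = F'_nt · A_b · n = 445.1 × 706.9 × 3 / 1000 = 944 kN.
Design strength φR_n = 0.75 × 944 = 708 kN.

708 kN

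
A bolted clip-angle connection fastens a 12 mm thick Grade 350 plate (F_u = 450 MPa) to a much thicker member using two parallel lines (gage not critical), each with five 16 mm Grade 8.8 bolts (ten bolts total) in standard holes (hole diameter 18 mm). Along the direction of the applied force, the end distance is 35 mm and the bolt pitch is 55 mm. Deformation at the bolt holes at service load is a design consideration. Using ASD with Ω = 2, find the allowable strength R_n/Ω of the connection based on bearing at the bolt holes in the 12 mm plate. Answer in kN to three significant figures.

Per bolt r_n = 1.2 l_c t F_u ≤ 2.4 d t F_u; upper limit = 2.4 × 16 × 12 × 450 / 1000 = 207.4 kN.
Edge bolt: l_c = 35 − 18/2 = 26 mm → 1.2 × 26 × 12 × 450 / 1000 = 168.5 → r_n = 168.5 kN.
Interior bolts: l_c = 55 − 18 = 37 mm → 1.2 × 37 × 12 × 450 / 1000 = 239.8 → r_n = 207.4 kN.
R_n = 2 × 168.5 + 8 × 207.4 = 1996 kN.
Allowable strength R_n/Ω = 1996 / 2 = 998 kN.

998 kN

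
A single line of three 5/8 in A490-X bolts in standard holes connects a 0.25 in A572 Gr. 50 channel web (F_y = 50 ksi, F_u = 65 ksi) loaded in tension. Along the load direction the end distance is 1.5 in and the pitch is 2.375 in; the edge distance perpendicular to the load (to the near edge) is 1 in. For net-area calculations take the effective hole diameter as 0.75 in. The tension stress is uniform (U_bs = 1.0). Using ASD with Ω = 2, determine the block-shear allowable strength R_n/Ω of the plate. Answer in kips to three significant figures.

26.4 kips

Shear plane L_v = 1.5 + 2·2.375 = 6.25 in; A_gv = 6.25 × 0.25 = 1.562 in².
A_nv = (6.25 − 2.5·0.75) × 0.25 = 1.094 in².
A_nt = (1 − 0.5·0.75) × 0.25 = 0.1562 in².
0.6 F_u A_nv = 42.66 kips; 0.6 F_y A_gv = 46.88 kips → shear rupture governs the shear term.
R_n = 42.66 + 1.0 × 65 × 0.1562 = 52.81 kips.
Allowable strength R_n/Ω = 52.81 / 2 = 26.4 kips.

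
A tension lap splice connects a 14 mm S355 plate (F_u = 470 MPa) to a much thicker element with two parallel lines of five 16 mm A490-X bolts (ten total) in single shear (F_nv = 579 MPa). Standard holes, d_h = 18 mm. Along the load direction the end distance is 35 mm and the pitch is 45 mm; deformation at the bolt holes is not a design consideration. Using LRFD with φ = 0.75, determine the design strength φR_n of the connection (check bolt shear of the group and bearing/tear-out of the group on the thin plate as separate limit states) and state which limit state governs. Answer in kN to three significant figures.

Bolt shear: A_b = π·16²/4 = 201.1 mm²; R_n = 579 × 201.1 × 10 × 1 / 1000 = 1164 kN → 0.75 × 1164 = 873 kN.
Bearing (1.5 l_c t F_u ≤ 3.0 d t F_u): upper limit = 3.0·16·14·470 / 1000 = 315.8 kN.
  Edge l_c = 35 − 18/2 = 26 → r_n = 256.6 kN; interior l_c = 45 − 18 = 27 → r_n = 266.5 kN.
  R_n,bearing = 2·256.6 + 8·266.5 = 2645 kN → 0.75 × 2645 = 1980 kN.
Bolt shear governs: 873 kN.

873 kN (bolt shear governs)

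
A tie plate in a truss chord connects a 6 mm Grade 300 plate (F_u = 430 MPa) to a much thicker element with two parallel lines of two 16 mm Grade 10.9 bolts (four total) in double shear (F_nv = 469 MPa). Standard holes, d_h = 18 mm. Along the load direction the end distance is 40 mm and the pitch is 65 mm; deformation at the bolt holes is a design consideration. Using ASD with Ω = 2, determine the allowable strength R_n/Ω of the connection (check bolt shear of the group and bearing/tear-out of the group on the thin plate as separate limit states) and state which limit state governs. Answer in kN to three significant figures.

195 kN (bearing governs)

Bolt shear: A_b = π·16²/4 = 201.1 mm²; R_n = 469 × 201.1 × 4 × 2 / 1000 = 754.4 kN → 754.4 / 2 = 377 kN.
Bearing (1.2 l_c t F_u ≤ 2.4 d t F_u): upper limit = 2.4·16·6·430 / 1000 = 99.07 kN.
  Edge l_c = 40 − 18/2 = 31 → r_n = 95.98 kN; interior l_c = 65 − 18 = 47 → r_n = 99.07 kN.
  R_n,bearing = 2·95.98 + 2·99.07 = 390.1 kN → 390.1 / 2 = 195 kN.
Bearing governs: 195 kN.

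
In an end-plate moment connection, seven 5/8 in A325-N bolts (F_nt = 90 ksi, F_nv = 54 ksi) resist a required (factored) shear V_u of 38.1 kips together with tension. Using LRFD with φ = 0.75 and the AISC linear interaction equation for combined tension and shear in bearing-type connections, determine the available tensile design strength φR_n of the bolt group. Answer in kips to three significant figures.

A_b = π·0.625²/4 = 0.3068 in²; f_rv = 38.1 / (7 × 0.3068) = 17.74 ksi.
F'_nt = 1.3 F_nt − (F_nt / φF_nv) f_rv = 1.3·90 − (90/(0.75·54))·17.74 = 77.58 ksi, capped at F_nt → F'_nt = 77.58 ksi.
R_n = F'_nt · A_b · n = 77.58 × 0.3068 × 7 = 166.6 kips.
Design strength φR_n = 0.75 × 166.6 = 125 kips.

125 kips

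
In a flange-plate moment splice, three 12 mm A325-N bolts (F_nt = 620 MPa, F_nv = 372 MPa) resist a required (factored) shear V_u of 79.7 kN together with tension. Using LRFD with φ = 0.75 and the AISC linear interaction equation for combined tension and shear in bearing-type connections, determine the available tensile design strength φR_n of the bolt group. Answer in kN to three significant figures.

72.3 kN

A_b = π·12²/4 = 113.1 mm²; f_rv = 79.7 × 1000 / (3 × 113.1) = 234.9 MPa.
F'_nt = 1.3 F_nt − (F_nt / φF_nv) f_rv = 1.3·620 − (620/(0.75·372))·234.9 = 284 MPa, capped at F_nt → F'_nt = 284 MPa.
R_n = F'_nt · A_b · n = 284 × 113.1 × 3 / 1000 = 96.36 kN.
Design strength φR_n = 0.75 × 96.36 = 72.3 kN.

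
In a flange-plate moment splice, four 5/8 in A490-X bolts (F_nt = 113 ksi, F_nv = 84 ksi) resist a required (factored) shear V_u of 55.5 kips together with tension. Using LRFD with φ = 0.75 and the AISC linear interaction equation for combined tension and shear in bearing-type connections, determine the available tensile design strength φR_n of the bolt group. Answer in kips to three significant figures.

60.5 kips

A_b = π·0.625²/4 = 0.3068 in²; f_rv = 55.5 / (4 × 0.3068) = 45.23 ksi.
F'_nt = 1.3 F_nt − (F_nt / φF_nv) f_rv = 1.3·113 − (113/(0.75·84))·45.23 = 65.78 ksi, capped at F_nt → F'_nt = 65.78 ksi.
R_n = F'_nt · A_b · n = 65.78 × 0.3068 × 4 = 80.73 kips.
Design strength φR_n = 0.75 × 80.73 = 60.5 kips.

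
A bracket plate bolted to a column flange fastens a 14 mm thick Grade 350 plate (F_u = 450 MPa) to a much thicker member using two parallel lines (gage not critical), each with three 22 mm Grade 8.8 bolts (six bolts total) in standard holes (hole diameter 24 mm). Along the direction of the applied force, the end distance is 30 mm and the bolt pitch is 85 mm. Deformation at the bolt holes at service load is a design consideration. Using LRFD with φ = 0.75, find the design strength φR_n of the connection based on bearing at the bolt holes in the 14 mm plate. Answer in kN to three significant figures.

1200 kN

Per bolt r_n = 1.2 l_c t F_u ≤ 2.4 d t F_u; upper limit = 2.4 × 22 × 14 × 450 / 1000 = 332.6 kN.
Edge bolt: l_c = 30 − 24/2 = 18 mm → 1.2 × 18 × 14 × 450 / 1000 = 136.1 → r_n = 136.1 kN.
Interior bolts: l_c = 85 − 24 = 61 mm → 1.2 × 61 × 14 × 450 / 1000 = 461.2 → r_n = 332.6 kN.
R_n = 2 × 136.1 + 4 × 332.6 = 1603 kN.
Design strength φR_n = 0.75 × 1603 = 1200 kN.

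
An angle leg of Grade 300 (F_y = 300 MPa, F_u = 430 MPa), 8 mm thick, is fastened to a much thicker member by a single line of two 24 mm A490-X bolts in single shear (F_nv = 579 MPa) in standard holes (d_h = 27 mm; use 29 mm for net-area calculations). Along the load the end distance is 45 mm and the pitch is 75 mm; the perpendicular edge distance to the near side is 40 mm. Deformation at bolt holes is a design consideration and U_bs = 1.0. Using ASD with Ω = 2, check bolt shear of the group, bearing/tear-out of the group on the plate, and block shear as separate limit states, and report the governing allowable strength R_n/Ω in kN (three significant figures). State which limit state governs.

123 kN (block shear governs)

Bolt shear: A_b = π·24²/4 = 452.4 mm²; R_n = 579 × 452.4 × 2 × 1 / 1000 = 523.9 kN → 523.9 / 2 = 262 kN.
Bearing: edge l_c = 31.5, r_n = 130 kN; interior l_c = 48, r_n = 198.1 kN; R_n = 130 + 1·198.1 = 328.2 kN → 164 kN.
Block shear: A_gv = 960, A_nv = 612, A_nt = 204 mm²; R_n = min(0.6F_uA_nv, 0.6F_yA_gv) + U_bs·F_u·A_nt = 245.6 kN → 123 kN.
Block shear governs: 123 kN.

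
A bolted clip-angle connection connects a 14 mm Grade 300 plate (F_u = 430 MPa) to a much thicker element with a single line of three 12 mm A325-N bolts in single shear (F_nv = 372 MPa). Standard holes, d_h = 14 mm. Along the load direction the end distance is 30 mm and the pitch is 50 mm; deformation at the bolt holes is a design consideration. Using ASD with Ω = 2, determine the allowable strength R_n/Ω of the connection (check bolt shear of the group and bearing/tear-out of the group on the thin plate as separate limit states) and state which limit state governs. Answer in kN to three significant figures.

Bolt shear: A_b = π·12²/4 = 113.1 mm²; R_n = 372 × 113.1 × 3 × 1 / 1000 = 126.2 kN → 126.2 / 2 = 63.1 kN.
Bearing (1.2 l_c t F_u ≤ 2.4 d t F_u): upper limit = 2.4·12·14·430 / 1000 = 173.4 kN.
  Edge l_c = 30 − 14/2 = 23 → r_n = 166.2 kN; interior l_c = 50 − 14 = 36 → r_n = 173.4 kN.
  R_n,bearing = 1·166.2 + 2·173.4 = 512.9 kN → 512.9 / 2 = 256 kN.
Bolt shear governs: 63.1 kN.

63.1 kN (bolt shear governs)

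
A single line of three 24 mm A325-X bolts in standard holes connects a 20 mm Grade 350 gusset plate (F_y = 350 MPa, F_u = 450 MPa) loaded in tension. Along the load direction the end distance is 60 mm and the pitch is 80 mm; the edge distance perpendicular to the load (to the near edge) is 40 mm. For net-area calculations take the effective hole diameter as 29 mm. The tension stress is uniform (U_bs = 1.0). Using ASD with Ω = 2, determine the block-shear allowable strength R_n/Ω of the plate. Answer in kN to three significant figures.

Shear plane L_v = 60 + 2·80 = 220 mm; A_gv = 220 × 20 = 4400 mm².
A_nv = (220 − 2.5·29) × 20 = 2950 mm².
A_nt = (40 − 0.5·29) × 20 = 510 mm².
0.6 F_u A_nv = 796.5 kN; 0.6 F_y A_gv = 924 kN → shear rupture governs the shear term.
R_n = 796.5 + 1.0 × 450 × 510 / 1000 = 1026 kN.
Allowable strength R_n/Ω = 1026 / 2 = 513 kN.

513 kN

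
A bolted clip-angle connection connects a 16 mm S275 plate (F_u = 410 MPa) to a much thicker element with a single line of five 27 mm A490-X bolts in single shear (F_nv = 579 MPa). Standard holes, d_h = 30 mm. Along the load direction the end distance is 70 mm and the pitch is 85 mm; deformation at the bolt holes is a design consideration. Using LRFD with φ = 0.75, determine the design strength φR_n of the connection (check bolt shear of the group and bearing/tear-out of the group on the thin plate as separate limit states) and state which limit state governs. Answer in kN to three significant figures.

Bolt shear: A_b = π·27²/4 = 572.6 mm²; R_n = 579 × 572.6 × 5 × 1 / 1000 = 1658 kN → 0.75 × 1658 = 1240 kN.
Bearing (1.2 l_c t F_u ≤ 2.4 d t F_u): upper limit = 2.4·27·16·410 / 1000 = 425.1 kN.
  Edge l_c = 70 − 30/2 = 55 → r_n = 425.1 kN; interior l_c = 85 − 30 = 55 → r_n = 425.1 kN.
  R_n,bearing = 1·425.1 + 4·425.1 = 2125 kN → 0.75 × 2125 = 1590 kN.
Bolt shear governs: 1240 kN.

1240 kN (bolt shear governs)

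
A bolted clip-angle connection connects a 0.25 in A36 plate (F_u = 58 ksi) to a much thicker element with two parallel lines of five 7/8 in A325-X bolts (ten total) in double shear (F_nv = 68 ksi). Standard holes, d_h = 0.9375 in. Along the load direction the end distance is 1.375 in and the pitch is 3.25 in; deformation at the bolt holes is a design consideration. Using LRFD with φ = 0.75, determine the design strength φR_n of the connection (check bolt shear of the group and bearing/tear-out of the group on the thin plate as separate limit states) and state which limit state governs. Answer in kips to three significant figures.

Bolt shear: A_b = π·0.875²/4 = 0.6013 in²; R_n = 68 × 0.6013 × 10 × 2 = 817.8 kips → 0.75 × 817.8 = 613 kips.
Bearing (1.2 l_c t F_u ≤ 2.4 d t F_u): upper limit = 2.4·0.875·0.25·58 = 30.45 kips.
  Edge l_c = 1.375 − 0.9375/2 = 0.9062 → r_n = 15.77 kips; interior l_c = 3.25 − 0.9375 = 2.312 → r_n = 30.45 kips.
  R_n,bearing = 2·15.77 + 8·30.45 = 275.1 kips → 0.75 × 275.1 = 206 kips.
Bearing governs: 206 kips.

206 kips (bearing governs)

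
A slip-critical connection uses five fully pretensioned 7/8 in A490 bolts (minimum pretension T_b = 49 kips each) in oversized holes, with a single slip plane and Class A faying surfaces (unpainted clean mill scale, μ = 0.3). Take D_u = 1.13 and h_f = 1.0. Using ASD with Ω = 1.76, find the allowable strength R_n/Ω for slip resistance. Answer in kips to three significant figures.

47.2 kips

R_n = μ · D_u · h_f · T_b · n_s · n_b = 0.3 × 1.13 × 1.0 × 49 × 1 × 5 = 83.05 kips.
Allowable strength R_n/Ω = 83.05 / 1.76 = 47.2 kips.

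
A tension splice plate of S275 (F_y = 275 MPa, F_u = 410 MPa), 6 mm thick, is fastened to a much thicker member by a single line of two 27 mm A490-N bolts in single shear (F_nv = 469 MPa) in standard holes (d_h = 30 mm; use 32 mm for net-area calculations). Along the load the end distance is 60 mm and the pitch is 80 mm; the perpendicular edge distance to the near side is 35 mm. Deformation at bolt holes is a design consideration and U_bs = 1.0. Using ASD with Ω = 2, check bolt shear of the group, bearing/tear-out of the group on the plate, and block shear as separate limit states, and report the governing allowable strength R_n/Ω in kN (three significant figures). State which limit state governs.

Bolt shear: A_b = π·27²/4 = 572.6 mm²; R_n = 469 × 572.6 × 2 × 1 / 1000 = 537.1 kN → 537.1 / 2 = 269 kN.
Bearing: edge l_c = 45, r_n = 132.8 kN; interior l_c = 50, r_n = 147.6 kN; R_n = 132.8 + 1·147.6 = 280.4 kN → 140 kN.
Block shear: A_gv = 840, A_nv = 552, A_nt = 114 mm²; R_n = min(0.6F_uA_nv, 0.6F_yA_gv) + U_bs·F_u·A_nt = 182.5 kN → 91.3 kN.
Block shear governs: 91.3 kN.

91.3 kN (block shear governs)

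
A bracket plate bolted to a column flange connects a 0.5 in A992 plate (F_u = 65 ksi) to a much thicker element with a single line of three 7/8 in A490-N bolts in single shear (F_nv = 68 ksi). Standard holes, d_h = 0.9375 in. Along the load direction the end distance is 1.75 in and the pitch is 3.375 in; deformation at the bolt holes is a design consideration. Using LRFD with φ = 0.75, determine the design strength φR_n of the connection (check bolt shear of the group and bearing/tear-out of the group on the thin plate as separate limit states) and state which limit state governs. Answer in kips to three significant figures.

Bolt shear: A_b = π·0.875²/4 = 0.6013 in²; R_n = 68 × 0.6013 × 3 × 1 = 122.7 kips → 0.75 × 122.7 = 92 kips.
Bearing (1.2 l_c t F_u ≤ 2.4 d t F_u): upper limit = 2.4·0.875·0.5·65 = 68.25 kips.
  Edge l_c = 1.75 − 0.9375/2 = 1.281 → r_n = 49.97 kips; interior l_c = 3.375 − 0.9375 = 2.438 → r_n = 68.25 kips.
  R_n,bearing = 1·49.97 + 2·68.25 = 186.5 kips → 0.75 × 186.5 = 140 kips.
Bolt shear governs: 92 kips.

92 kips (bolt shear governs)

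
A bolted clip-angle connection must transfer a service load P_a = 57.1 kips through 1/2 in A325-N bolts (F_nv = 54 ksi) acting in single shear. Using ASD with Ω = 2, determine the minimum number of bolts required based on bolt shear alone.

A_b = π·0.5²/4 = 0.1963 in².
Per-bolt allowable strength R_n/Ω = 54 × 0.1963 × 1 / 2 = 5.301 kips.
n ≥ 57.1 / 5.301 = 10.77 → use 11 bolts.

11 bolts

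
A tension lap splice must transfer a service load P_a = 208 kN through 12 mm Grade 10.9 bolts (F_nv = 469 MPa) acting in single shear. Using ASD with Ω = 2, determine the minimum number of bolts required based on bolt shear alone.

8 bolts

A_b = π·12²/4 = 113.1 mm².
Per-bolt allowable strength R_n/Ω = 469 × 113.1 × 1 / 1000 / 2 = 26.52 kN.
n ≥ 208 / 26.52 = 7.843 → use 8 bolts.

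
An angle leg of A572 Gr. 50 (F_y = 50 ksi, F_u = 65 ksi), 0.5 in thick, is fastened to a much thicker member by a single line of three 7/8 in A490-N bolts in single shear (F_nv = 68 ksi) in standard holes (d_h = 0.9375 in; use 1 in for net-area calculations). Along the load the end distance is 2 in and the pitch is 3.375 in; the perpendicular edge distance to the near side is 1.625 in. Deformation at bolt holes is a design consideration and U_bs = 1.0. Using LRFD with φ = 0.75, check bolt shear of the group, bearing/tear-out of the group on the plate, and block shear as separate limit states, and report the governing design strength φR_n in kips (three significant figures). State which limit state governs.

Bolt shear: A_b = π·0.875²/4 = 0.6013 in²; R_n = 68 × 0.6013 × 3 × 1 = 122.7 kips → 0.75 × 122.7 = 92 kips.
Bearing: edge l_c = 1.531, r_n = 59.72 kips; interior l_c = 2.438, r_n = 68.25 kips; R_n = 59.72 + 2·68.25 = 196.2 kips → 147 kips.
Block shear: A_gv = 4.375, A_nv = 3.125, A_nt = 0.5625 in²; R_n = min(0.6F_uA_nv, 0.6F_yA_gv) + U_bs·F_u·A_nt = 158.4 kips → 119 kips.
Bolt shear governs: 92 kips.

92 kips (bolt shear governs)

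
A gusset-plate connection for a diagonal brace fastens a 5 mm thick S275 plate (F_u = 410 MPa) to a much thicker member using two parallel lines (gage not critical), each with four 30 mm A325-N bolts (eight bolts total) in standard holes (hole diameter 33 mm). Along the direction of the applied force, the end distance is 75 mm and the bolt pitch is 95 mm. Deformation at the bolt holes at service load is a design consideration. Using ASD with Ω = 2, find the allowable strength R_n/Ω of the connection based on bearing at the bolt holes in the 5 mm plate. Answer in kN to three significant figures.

587 kN

Per bolt r_n = 1.2 l_c t F_u ≤ 2.4 d t F_u; upper limit = 2.4 × 30 × 5 × 410 / 1000 = 147.6 kN.
Edge bolt: l_c = 75 − 33/2 = 58.5 mm → 1.2 × 58.5 × 5 × 410 / 1000 = 143.9 → r_n = 143.9 kN.
Interior bolts: l_c = 95 − 33 = 62 mm → 1.2 × 62 × 5 × 410 / 1000 = 152.5 → r_n = 147.6 kN.
R_n = 2 × 143.9 + 6 × 147.6 = 1173 kN.
Allowable strength R_n/Ω = 1173 / 2 = 587 kN.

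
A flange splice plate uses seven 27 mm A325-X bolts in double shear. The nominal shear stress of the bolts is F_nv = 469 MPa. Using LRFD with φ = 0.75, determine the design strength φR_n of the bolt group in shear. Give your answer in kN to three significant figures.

2820 kN

A_b = π × 27² / 4 = 572.6 mm².
R_n = F_nv · A_b · n · n_s = 469 × 572.6 × 7 × 2 / 1000 = 3759 kN.
Design strength φR_n = 0.75 × 3759 = 2820 kN.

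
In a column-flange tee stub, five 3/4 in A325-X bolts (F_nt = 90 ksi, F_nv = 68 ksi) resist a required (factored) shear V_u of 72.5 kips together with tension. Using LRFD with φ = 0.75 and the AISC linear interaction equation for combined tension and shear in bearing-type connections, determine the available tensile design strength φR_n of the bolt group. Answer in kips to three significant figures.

97.9 kips

A_b = π·0.75²/4 = 0.4418 in²; f_rv = 72.5 / (5 × 0.4418) = 32.82 ksi.
F'_nt = 1.3 F_nt − (F_nt / φF_nv) f_rv = 1.3·90 − (90/(0.75·68))·32.82 = 59.08 ksi, capped at F_nt → F'_nt = 59.08 ksi.
R_n = F'_nt · A_b · n = 59.08 × 0.4418 × 5 = 130.5 kips.
Design strength φR_n = 0.75 × 130.5 = 97.9 kips.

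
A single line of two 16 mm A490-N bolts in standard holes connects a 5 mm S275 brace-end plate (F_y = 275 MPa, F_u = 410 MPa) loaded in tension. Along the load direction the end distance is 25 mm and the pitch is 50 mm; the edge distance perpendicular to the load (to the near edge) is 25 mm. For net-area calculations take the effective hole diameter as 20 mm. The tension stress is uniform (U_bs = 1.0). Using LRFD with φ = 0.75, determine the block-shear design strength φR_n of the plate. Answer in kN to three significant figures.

Shear plane L_v = 25 + 1·50 = 75 mm; A_gv = 75 × 5 = 375 mm².
A_nv = (75 − 1.5·20) × 5 = 225 mm².
A_nt = (25 − 0.5·20) × 5 = 75 mm².
0.6 F_u A_nv = 55.35 kN; 0.6 F_y A_gv = 61.88 kN → shear rupture governs the shear term.
R_n = 55.35 + 1.0 × 410 × 75 / 1000 = 86.1 kN.
Design strength φR_n = 0.75 × 86.1 = 64.6 kN.

64.6 kN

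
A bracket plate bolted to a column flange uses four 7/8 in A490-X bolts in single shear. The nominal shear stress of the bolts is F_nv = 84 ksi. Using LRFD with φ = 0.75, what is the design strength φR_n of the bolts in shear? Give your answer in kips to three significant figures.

152 kips

A_b = π × 0.875² / 4 = 0.6013 in².
R_n = F_nv · A_b · n · n_s = 84 × 0.6013 × 4 × 1 = 202 kips.
Design strength φR_n = 0.75 × 202 = 152 kips.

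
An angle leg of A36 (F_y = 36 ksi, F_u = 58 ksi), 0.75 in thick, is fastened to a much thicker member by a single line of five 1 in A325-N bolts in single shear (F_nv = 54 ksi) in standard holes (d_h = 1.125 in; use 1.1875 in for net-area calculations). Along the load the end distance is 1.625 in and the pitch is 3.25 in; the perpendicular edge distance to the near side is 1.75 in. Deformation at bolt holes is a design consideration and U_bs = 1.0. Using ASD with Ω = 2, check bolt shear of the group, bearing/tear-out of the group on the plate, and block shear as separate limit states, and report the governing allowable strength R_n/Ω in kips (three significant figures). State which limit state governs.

106 kips (bolt shear governs)

Bolt shear: A_b = π·1²/4 = 0.7854 in²; R_n = 54 × 0.7854 × 5 × 1 = 212.1 kips → 212.1 / 2 = 106 kips.
Bearing: edge l_c = 1.062, r_n = 55.46 kips; interior l_c = 2.125, r_n = 104.4 kips; R_n = 55.46 + 4·104.4 = 473.1 kips → 237 kips.
Block shear: A_gv = 10.97, A_nv = 6.961, A_nt = 0.8672 in²; R_n = min(0.6F_uA_nv, 0.6F_yA_gv) + U_bs·F_u·A_nt = 287.2 kips → 144 kips.
Bolt shear governs: 106 kips.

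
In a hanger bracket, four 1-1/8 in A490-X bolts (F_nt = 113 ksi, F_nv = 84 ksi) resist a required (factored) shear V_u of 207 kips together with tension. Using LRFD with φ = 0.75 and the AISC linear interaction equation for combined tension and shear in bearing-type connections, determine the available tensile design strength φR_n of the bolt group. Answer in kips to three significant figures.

160 kips

A_b = π·1.125²/4 = 0.994 in²; f_rv = 207 / (4 × 0.994) = 52.06 ksi.
F'_nt = 1.3 F_nt − (F_nt / φF_nv) f_rv = 1.3·113 − (113/(0.75·84))·52.06 = 53.52 ksi, capped at F_nt → F'_nt = 53.52 ksi.
R_n = F'_nt · A_b · n = 53.52 × 0.994 × 4 = 212.8 kips.
Design strength φR_n = 0.75 × 212.8 = 160 kips.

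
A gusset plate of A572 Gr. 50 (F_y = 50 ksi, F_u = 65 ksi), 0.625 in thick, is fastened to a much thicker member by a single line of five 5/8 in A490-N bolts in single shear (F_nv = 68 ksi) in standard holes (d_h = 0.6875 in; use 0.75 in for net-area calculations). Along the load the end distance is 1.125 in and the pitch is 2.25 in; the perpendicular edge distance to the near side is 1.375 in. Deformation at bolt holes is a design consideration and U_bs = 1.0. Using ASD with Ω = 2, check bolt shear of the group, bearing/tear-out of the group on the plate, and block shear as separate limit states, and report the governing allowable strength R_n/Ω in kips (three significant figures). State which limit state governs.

52.2 kips (bolt shear governs)

Bolt shear: A_b = π·0.625²/4 = 0.3068 in²; R_n = 68 × 0.3068 × 5 × 1 = 104.3 kips → 104.3 / 2 = 52.2 kips.
Bearing: edge l_c = 0.7812, r_n = 38.09 kips; interior l_c = 1.562, r_n = 60.94 kips; R_n = 38.09 + 4·60.94 = 281.8 kips → 141 kips.
Block shear: A_gv = 6.328, A_nv = 4.219, A_nt = 0.625 in²; R_n = min(0.6F_uA_nv, 0.6F_yA_gv) + U_bs·F_u·A_nt = 205.2 kips → 103 kips.
Bolt shear governs: 52.2 kips.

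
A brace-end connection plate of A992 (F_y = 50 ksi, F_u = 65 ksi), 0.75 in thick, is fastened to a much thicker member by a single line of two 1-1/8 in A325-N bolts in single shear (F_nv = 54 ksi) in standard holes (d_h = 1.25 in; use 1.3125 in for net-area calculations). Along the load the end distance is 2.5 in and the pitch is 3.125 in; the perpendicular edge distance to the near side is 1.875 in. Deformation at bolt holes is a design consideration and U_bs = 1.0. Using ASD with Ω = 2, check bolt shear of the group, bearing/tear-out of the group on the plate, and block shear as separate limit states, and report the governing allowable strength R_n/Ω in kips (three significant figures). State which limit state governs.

53.7 kips (bolt shear governs)

Bolt shear: A_b = π·1.125²/4 = 0.994 in²; R_n = 54 × 0.994 × 2 × 1 = 107.4 kips → 107.4 / 2 = 53.7 kips.
Bearing: edge l_c = 1.875, r_n = 109.7 kips; interior l_c = 1.875, r_n = 109.7 kips; R_n = 109.7 + 1·109.7 = 219.4 kips → 110 kips.
Block shear: A_gv = 4.219, A_nv = 2.742, A_nt = 0.9141 in²; R_n = min(0.6F_uA_nv, 0.6F_yA_gv) + U_bs·F_u·A_nt = 166.4 kips → 83.2 kips.
Bolt shear governs: 53.7 kips.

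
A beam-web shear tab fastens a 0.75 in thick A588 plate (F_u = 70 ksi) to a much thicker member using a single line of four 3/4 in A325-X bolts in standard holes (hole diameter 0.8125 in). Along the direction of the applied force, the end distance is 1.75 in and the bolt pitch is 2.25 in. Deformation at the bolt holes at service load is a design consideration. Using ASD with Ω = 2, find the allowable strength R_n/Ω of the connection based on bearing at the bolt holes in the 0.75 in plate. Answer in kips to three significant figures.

178 kips

Per bolt r_n = 1.2 l_c t F_u ≤ 2.4 d t F_u; upper limit = 2.4 × 0.75 × 0.75 × 70 = 94.5 kips.
Edge bolt: l_c = 1.75 − 0.8125/2 = 1.344 in → 1.2 × 1.344 × 0.75 × 70 = 84.66 → r_n = 84.66 kips.
Interior bolts: l_c = 2.25 − 0.8125 = 1.438 in → 1.2 × 1.438 × 0.75 × 70 = 90.56 → r_n = 90.56 kips.
R_n = 1 × 84.66 + 3 × 90.56 = 356.3 kips.
Allowable strength R_n/Ω = 356.3 / 2 = 178 kips.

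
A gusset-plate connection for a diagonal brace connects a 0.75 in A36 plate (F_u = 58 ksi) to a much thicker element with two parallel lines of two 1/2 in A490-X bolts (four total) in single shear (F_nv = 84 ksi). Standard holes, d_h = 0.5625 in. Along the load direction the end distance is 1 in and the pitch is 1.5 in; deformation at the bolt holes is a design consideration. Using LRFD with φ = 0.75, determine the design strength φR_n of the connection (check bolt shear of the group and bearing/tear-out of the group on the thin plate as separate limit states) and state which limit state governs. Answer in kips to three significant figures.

Bolt shear: A_b = π·0.5²/4 = 0.1963 in²; R_n = 84 × 0.1963 × 4 × 1 = 65.97 kips → 0.75 × 65.97 = 49.5 kips.
Bearing (1.2 l_c t F_u ≤ 2.4 d t F_u): upper limit = 2.4·0.5·0.75·58 = 52.2 kips.
  Edge l_c = 1 − 0.5625/2 = 0.7188 → r_n = 37.52 kips; interior l_c = 1.5 − 0.5625 = 0.9375 → r_n = 48.94 kips.
  R_n,bearing = 2·37.52 + 2·48.94 = 172.9 kips → 0.75 × 172.9 = 130 kips.
Bolt shear governs: 49.5 kips.

49.5 kips (bolt shear governs)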